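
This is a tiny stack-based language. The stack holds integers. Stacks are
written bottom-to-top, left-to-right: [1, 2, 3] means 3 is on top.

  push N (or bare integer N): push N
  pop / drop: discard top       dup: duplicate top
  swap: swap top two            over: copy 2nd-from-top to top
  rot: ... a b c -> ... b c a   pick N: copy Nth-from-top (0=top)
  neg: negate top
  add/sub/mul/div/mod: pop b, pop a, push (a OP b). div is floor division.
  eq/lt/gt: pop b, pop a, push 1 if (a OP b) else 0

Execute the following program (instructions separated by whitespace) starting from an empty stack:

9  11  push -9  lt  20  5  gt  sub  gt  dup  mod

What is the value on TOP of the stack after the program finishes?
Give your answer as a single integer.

After 'push 9': [9]
After 'push 11': [9, 11]
After 'push -9': [9, 11, -9]
After 'lt': [9, 0]
After 'push 20': [9, 0, 20]
After 'push 5': [9, 0, 20, 5]
After 'gt': [9, 0, 1]
After 'sub': [9, -1]
After 'gt': [1]
After 'dup': [1, 1]
After 'mod': [0]

Answer: 0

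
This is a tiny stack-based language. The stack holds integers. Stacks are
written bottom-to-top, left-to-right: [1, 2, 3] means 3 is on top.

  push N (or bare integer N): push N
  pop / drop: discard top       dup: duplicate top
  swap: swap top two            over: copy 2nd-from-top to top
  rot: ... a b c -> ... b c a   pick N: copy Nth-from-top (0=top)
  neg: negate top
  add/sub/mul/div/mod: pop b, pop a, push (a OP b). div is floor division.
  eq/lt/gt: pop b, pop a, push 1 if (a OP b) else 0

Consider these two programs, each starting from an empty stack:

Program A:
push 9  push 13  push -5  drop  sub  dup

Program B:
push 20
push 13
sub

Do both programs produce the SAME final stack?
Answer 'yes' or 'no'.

Program A trace:
  After 'push 9': [9]
  After 'push 13': [9, 13]
  After 'push -5': [9, 13, -5]
  After 'drop': [9, 13]
  After 'sub': [-4]
  After 'dup': [-4, -4]
Program A final stack: [-4, -4]

Program B trace:
  After 'push 20': [20]
  After 'push 13': [20, 13]
  After 'sub': [7]
Program B final stack: [7]
Same: no

Answer: no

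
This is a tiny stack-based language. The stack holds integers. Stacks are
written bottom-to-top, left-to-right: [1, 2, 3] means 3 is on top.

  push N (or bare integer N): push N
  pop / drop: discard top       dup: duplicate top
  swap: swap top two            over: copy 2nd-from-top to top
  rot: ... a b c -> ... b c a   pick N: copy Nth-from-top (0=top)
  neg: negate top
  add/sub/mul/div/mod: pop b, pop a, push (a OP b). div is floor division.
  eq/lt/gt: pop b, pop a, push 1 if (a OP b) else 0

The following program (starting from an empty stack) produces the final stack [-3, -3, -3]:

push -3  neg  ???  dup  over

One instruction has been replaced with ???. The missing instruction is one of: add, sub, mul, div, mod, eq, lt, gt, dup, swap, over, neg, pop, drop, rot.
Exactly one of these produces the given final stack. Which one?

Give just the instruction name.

Stack before ???: [3]
Stack after ???:  [-3]
The instruction that transforms [3] -> [-3] is: neg

Answer: neg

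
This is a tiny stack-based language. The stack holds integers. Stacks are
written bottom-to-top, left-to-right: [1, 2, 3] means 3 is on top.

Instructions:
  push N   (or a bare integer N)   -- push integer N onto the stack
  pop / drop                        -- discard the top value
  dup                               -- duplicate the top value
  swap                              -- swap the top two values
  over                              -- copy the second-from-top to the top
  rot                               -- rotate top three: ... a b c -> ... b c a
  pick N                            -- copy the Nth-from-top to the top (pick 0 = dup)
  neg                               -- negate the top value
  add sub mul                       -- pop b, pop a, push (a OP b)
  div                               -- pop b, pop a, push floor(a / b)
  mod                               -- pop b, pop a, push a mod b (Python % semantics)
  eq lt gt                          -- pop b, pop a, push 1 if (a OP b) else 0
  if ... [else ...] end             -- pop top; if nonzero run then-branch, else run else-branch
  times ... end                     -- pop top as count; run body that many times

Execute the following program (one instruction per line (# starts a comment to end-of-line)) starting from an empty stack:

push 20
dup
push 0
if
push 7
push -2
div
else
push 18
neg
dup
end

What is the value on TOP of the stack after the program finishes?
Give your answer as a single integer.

Answer: -18

Derivation:
After 'push 20': [20]
After 'dup': [20, 20]
After 'push 0': [20, 20, 0]
After 'if': [20, 20]
After 'push 18': [20, 20, 18]
After 'neg': [20, 20, -18]
After 'dup': [20, 20, -18, -18]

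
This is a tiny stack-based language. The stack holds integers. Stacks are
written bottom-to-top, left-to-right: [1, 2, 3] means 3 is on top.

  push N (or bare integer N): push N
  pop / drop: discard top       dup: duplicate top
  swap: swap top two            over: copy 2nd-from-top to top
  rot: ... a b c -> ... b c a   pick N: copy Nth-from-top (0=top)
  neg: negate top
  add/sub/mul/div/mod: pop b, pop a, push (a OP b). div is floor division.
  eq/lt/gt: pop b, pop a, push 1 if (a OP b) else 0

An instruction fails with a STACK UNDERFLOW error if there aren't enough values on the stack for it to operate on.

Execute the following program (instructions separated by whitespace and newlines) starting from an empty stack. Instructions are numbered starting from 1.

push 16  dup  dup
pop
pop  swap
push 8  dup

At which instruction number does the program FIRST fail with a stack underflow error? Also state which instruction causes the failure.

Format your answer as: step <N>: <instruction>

Step 1 ('push 16'): stack = [16], depth = 1
Step 2 ('dup'): stack = [16, 16], depth = 2
Step 3 ('dup'): stack = [16, 16, 16], depth = 3
Step 4 ('pop'): stack = [16, 16], depth = 2
Step 5 ('pop'): stack = [16], depth = 1
Step 6 ('swap'): needs 2 value(s) but depth is 1 — STACK UNDERFLOW

Answer: step 6: swap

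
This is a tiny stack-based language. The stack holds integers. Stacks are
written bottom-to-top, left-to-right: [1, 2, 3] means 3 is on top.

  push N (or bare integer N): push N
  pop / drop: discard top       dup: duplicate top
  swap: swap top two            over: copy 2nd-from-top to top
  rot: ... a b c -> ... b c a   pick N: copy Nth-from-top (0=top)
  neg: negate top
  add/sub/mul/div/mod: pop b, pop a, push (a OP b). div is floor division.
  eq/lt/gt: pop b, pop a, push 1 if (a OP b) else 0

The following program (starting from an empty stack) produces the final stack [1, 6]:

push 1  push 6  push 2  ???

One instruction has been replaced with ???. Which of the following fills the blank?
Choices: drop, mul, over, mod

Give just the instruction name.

Stack before ???: [1, 6, 2]
Stack after ???:  [1, 6]
Checking each choice:
  drop: MATCH
  mul: produces [1, 12]
  over: produces [1, 6, 2, 6]
  mod: produces [1, 0]


Answer: drop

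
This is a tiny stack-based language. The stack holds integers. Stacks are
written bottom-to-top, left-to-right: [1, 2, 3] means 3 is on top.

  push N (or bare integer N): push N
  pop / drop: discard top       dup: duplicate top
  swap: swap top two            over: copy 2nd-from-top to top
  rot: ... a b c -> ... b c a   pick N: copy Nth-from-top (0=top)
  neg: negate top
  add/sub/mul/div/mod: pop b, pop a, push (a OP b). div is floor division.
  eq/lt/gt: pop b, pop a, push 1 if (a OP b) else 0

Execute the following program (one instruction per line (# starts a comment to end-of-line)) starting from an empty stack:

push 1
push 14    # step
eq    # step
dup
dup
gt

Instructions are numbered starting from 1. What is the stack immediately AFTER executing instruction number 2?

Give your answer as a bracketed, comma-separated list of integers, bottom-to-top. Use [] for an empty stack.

Step 1 ('push 1'): [1]
Step 2 ('push 14'): [1, 14]

Answer: [1, 14]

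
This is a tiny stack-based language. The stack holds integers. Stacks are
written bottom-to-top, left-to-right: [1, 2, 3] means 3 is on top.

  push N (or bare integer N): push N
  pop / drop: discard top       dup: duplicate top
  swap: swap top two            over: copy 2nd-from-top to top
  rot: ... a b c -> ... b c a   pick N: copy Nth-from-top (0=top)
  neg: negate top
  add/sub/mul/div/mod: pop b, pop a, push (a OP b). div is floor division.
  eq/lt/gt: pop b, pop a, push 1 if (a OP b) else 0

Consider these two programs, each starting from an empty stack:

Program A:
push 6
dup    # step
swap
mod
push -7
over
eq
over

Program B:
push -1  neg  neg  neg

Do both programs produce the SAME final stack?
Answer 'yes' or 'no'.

Answer: no

Derivation:
Program A trace:
  After 'push 6': [6]
  After 'dup': [6, 6]
  After 'swap': [6, 6]
  After 'mod': [0]
  After 'push -7': [0, -7]
  After 'over': [0, -7, 0]
  After 'eq': [0, 0]
  After 'over': [0, 0, 0]
Program A final stack: [0, 0, 0]

Program B trace:
  After 'push -1': [-1]
  After 'neg': [1]
  After 'neg': [-1]
  After 'neg': [1]
Program B final stack: [1]
Same: no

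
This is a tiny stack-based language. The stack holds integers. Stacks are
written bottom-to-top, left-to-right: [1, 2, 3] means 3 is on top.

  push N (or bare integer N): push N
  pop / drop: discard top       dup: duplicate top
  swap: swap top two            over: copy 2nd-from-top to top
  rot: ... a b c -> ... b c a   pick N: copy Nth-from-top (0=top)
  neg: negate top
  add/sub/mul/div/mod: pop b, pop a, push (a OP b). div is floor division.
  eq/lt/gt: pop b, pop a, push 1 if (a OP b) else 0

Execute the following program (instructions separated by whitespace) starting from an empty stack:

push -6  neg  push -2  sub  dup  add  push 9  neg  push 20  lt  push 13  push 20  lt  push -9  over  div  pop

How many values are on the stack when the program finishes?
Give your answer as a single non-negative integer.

After 'push -6': stack = [-6] (depth 1)
After 'neg': stack = [6] (depth 1)
After 'push -2': stack = [6, -2] (depth 2)
After 'sub': stack = [8] (depth 1)
After 'dup': stack = [8, 8] (depth 2)
After 'add': stack = [16] (depth 1)
After 'push 9': stack = [16, 9] (depth 2)
After 'neg': stack = [16, -9] (depth 2)
After 'push 20': stack = [16, -9, 20] (depth 3)
After 'lt': stack = [16, 1] (depth 2)
After 'push 13': stack = [16, 1, 13] (depth 3)
After 'push 20': stack = [16, 1, 13, 20] (depth 4)
After 'lt': stack = [16, 1, 1] (depth 3)
After 'push -9': stack = [16, 1, 1, -9] (depth 4)
After 'over': stack = [16, 1, 1, -9, 1] (depth 5)
After 'div': stack = [16, 1, 1, -9] (depth 4)
After 'pop': stack = [16, 1, 1] (depth 3)

Answer: 3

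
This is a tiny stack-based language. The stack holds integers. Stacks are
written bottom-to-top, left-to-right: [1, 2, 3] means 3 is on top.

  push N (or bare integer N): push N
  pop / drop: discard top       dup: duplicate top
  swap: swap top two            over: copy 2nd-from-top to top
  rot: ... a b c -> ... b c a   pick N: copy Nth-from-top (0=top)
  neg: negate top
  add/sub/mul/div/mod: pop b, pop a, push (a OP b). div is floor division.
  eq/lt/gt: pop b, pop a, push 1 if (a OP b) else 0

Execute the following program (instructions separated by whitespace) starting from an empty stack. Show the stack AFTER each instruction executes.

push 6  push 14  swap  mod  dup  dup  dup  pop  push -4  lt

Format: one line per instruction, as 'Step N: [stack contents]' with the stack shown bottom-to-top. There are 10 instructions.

Step 1: [6]
Step 2: [6, 14]
Step 3: [14, 6]
Step 4: [2]
Step 5: [2, 2]
Step 6: [2, 2, 2]
Step 7: [2, 2, 2, 2]
Step 8: [2, 2, 2]
Step 9: [2, 2, 2, -4]
Step 10: [2, 2, 0]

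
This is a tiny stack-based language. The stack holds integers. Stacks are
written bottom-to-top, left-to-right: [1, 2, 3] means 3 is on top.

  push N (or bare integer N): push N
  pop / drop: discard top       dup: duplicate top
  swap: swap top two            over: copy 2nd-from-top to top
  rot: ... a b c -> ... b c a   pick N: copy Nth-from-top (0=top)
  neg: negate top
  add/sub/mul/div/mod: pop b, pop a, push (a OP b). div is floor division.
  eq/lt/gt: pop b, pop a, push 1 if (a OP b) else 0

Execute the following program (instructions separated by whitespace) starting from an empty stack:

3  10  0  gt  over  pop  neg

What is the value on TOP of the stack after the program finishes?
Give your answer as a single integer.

After 'push 3': [3]
After 'push 10': [3, 10]
After 'push 0': [3, 10, 0]
After 'gt': [3, 1]
After 'over': [3, 1, 3]
After 'pop': [3, 1]
After 'neg': [3, -1]

Answer: -1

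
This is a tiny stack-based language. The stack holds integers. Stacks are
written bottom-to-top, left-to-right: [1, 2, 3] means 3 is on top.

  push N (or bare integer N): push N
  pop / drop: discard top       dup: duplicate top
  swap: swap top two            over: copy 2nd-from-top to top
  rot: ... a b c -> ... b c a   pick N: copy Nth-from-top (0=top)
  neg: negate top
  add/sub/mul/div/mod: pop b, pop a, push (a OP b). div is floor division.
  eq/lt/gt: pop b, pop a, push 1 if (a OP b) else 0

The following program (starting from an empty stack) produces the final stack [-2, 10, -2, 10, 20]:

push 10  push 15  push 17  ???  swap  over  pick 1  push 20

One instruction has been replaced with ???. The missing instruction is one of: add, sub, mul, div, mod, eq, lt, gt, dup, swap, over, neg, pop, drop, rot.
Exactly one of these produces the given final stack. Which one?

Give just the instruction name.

Stack before ???: [10, 15, 17]
Stack after ???:  [10, -2]
The instruction that transforms [10, 15, 17] -> [10, -2] is: sub

Answer: sub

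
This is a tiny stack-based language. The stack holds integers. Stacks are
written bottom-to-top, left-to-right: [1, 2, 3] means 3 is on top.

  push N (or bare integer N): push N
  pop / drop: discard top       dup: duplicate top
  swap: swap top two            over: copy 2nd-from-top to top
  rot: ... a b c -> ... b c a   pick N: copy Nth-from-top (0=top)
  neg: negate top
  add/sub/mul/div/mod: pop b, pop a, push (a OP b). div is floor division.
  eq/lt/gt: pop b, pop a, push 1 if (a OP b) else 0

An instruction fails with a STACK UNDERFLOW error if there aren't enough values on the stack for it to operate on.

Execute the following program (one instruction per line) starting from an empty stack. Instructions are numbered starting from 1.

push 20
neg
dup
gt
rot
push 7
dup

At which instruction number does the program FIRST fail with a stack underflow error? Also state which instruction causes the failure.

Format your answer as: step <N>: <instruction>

Answer: step 5: rot

Derivation:
Step 1 ('push 20'): stack = [20], depth = 1
Step 2 ('neg'): stack = [-20], depth = 1
Step 3 ('dup'): stack = [-20, -20], depth = 2
Step 4 ('gt'): stack = [0], depth = 1
Step 5 ('rot'): needs 3 value(s) but depth is 1 — STACK UNDERFLOW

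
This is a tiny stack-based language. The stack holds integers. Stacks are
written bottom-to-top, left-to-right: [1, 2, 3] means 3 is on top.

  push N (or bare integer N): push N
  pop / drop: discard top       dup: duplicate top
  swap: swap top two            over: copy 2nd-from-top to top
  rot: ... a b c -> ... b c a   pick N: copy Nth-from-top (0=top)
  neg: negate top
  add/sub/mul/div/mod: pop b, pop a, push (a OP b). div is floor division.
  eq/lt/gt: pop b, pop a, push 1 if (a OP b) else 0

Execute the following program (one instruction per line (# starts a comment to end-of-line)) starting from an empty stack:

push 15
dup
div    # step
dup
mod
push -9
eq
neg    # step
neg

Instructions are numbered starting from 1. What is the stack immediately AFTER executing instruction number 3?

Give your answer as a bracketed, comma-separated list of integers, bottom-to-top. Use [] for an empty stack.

Answer: [1]

Derivation:
Step 1 ('push 15'): [15]
Step 2 ('dup'): [15, 15]
Step 3 ('div'): [1]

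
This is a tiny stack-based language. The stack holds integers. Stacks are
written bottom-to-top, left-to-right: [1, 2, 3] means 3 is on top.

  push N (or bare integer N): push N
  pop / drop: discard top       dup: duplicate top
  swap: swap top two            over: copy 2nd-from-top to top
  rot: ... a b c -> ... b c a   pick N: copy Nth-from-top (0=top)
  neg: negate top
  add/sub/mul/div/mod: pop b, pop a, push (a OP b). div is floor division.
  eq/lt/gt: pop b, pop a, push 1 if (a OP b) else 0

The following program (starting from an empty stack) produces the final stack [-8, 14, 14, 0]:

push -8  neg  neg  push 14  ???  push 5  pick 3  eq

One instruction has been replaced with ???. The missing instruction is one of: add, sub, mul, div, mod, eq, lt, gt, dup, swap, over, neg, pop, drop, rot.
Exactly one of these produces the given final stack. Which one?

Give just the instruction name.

Answer: dup

Derivation:
Stack before ???: [-8, 14]
Stack after ???:  [-8, 14, 14]
The instruction that transforms [-8, 14] -> [-8, 14, 14] is: dup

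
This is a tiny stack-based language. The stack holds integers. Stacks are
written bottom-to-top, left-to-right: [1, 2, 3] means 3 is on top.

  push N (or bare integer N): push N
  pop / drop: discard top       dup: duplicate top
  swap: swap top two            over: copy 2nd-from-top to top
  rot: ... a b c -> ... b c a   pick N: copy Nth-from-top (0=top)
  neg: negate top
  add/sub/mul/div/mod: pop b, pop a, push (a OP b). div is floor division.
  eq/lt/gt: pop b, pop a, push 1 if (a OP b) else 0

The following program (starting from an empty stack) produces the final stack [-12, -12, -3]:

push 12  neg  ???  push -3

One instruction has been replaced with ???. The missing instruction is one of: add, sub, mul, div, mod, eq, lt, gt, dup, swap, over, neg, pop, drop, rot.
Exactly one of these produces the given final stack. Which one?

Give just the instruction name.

Answer: dup

Derivation:
Stack before ???: [-12]
Stack after ???:  [-12, -12]
The instruction that transforms [-12] -> [-12, -12] is: dup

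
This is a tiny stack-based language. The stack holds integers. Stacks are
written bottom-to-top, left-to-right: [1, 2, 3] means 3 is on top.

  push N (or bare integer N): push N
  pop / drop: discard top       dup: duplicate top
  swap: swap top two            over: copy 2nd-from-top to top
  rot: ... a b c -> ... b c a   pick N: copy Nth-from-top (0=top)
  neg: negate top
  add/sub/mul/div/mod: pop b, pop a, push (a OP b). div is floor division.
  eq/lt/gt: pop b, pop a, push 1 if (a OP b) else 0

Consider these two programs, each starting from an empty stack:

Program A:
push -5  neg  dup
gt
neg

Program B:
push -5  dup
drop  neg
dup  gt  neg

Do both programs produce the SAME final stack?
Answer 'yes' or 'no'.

Program A trace:
  After 'push -5': [-5]
  After 'neg': [5]
  After 'dup': [5, 5]
  After 'gt': [0]
  After 'neg': [0]
Program A final stack: [0]

Program B trace:
  After 'push -5': [-5]
  After 'dup': [-5, -5]
  After 'drop': [-5]
  After 'neg': [5]
  After 'dup': [5, 5]
  After 'gt': [0]
  After 'neg': [0]
Program B final stack: [0]
Same: yes

Answer: yes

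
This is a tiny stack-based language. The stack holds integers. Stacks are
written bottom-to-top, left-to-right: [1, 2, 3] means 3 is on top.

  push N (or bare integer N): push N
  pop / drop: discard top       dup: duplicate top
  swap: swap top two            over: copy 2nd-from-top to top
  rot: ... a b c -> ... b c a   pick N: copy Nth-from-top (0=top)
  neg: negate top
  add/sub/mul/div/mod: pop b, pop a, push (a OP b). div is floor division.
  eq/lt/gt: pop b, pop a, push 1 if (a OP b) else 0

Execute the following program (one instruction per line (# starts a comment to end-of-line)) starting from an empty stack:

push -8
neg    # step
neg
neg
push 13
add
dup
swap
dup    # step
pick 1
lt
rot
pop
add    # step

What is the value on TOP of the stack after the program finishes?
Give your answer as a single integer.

After 'push -8': [-8]
After 'neg': [8]
After 'neg': [-8]
After 'neg': [8]
After 'push 13': [8, 13]
After 'add': [21]
After 'dup': [21, 21]
After 'swap': [21, 21]
After 'dup': [21, 21, 21]
After 'pick 1': [21, 21, 21, 21]
After 'lt': [21, 21, 0]
After 'rot': [21, 0, 21]
After 'pop': [21, 0]
After 'add': [21]

Answer: 21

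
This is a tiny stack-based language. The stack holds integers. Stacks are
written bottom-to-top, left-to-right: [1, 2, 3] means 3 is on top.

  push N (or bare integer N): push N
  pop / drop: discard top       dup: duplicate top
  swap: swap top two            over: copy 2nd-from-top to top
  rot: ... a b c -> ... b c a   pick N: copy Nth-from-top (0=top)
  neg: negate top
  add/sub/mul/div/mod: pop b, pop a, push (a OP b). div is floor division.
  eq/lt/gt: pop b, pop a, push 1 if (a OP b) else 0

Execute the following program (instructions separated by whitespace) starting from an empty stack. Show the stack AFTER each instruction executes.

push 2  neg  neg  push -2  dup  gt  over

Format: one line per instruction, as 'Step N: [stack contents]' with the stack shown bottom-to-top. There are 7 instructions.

Step 1: [2]
Step 2: [-2]
Step 3: [2]
Step 4: [2, -2]
Step 5: [2, -2, -2]
Step 6: [2, 0]
Step 7: [2, 0, 2]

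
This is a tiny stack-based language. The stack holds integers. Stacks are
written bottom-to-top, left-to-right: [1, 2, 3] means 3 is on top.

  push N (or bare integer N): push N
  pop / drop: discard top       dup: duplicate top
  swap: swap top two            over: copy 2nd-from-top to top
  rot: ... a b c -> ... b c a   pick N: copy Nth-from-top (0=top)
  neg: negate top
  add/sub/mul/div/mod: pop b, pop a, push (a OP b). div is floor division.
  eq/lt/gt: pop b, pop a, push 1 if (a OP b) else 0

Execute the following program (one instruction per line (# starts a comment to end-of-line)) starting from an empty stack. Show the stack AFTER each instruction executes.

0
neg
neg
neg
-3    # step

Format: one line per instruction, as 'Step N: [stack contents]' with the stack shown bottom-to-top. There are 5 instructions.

Step 1: [0]
Step 2: [0]
Step 3: [0]
Step 4: [0]
Step 5: [0, -3]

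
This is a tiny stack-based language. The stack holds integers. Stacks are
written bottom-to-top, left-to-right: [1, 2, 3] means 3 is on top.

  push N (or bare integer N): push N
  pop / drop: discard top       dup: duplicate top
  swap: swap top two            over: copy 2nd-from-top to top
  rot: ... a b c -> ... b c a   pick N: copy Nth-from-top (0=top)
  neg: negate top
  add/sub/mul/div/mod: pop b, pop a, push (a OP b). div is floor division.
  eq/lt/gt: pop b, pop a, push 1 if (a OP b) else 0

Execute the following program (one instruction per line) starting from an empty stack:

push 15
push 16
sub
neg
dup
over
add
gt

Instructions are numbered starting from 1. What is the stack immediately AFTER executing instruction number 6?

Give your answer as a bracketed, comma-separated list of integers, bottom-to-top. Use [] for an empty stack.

Answer: [1, 1, 1]

Derivation:
Step 1 ('push 15'): [15]
Step 2 ('push 16'): [15, 16]
Step 3 ('sub'): [-1]
Step 4 ('neg'): [1]
Step 5 ('dup'): [1, 1]
Step 6 ('over'): [1, 1, 1]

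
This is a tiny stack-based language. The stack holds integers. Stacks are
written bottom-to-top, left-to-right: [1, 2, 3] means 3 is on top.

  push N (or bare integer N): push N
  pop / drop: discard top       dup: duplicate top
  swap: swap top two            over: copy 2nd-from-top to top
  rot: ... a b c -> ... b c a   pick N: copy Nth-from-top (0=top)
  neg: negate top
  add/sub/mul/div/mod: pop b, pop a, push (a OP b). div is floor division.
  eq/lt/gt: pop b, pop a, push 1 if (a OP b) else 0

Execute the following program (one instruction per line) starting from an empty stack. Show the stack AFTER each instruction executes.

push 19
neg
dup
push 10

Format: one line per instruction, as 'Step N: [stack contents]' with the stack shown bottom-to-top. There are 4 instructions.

Step 1: [19]
Step 2: [-19]
Step 3: [-19, -19]
Step 4: [-19, -19, 10]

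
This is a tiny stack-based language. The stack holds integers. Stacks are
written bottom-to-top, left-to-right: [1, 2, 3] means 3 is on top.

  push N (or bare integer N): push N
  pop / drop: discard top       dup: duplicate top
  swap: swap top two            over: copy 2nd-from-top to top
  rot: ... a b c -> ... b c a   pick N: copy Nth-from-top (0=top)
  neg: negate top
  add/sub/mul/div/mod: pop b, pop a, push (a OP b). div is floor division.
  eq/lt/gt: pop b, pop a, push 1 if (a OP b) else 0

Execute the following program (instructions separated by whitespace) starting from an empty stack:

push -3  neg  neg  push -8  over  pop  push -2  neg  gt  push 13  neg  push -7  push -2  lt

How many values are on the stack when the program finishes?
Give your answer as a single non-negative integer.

After 'push -3': stack = [-3] (depth 1)
After 'neg': stack = [3] (depth 1)
After 'neg': stack = [-3] (depth 1)
After 'push -8': stack = [-3, -8] (depth 2)
After 'over': stack = [-3, -8, -3] (depth 3)
After 'pop': stack = [-3, -8] (depth 2)
After 'push -2': stack = [-3, -8, -2] (depth 3)
After 'neg': stack = [-3, -8, 2] (depth 3)
After 'gt': stack = [-3, 0] (depth 2)
After 'push 13': stack = [-3, 0, 13] (depth 3)
After 'neg': stack = [-3, 0, -13] (depth 3)
After 'push -7': stack = [-3, 0, -13, -7] (depth 4)
After 'push -2': stack = [-3, 0, -13, -7, -2] (depth 5)
After 'lt': stack = [-3, 0, -13, 1] (depth 4)

Answer: 4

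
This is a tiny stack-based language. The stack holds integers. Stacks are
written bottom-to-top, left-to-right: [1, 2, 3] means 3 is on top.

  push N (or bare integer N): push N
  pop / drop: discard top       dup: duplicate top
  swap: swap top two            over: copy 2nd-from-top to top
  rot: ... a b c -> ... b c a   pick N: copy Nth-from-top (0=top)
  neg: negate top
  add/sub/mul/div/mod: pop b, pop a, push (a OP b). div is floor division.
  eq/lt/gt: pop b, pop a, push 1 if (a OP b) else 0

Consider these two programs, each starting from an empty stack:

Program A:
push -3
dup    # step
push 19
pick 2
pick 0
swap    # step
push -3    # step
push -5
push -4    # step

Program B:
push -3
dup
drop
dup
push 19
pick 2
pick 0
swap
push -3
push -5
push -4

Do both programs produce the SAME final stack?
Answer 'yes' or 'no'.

Program A trace:
  After 'push -3': [-3]
  After 'dup': [-3, -3]
  After 'push 19': [-3, -3, 19]
  After 'pick 2': [-3, -3, 19, -3]
  After 'pick 0': [-3, -3, 19, -3, -3]
  After 'swap': [-3, -3, 19, -3, -3]
  After 'push -3': [-3, -3, 19, -3, -3, -3]
  After 'push -5': [-3, -3, 19, -3, -3, -3, -5]
  After 'push -4': [-3, -3, 19, -3, -3, -3, -5, -4]
Program A final stack: [-3, -3, 19, -3, -3, -3, -5, -4]

Program B trace:
  After 'push -3': [-3]
  After 'dup': [-3, -3]
  After 'drop': [-3]
  After 'dup': [-3, -3]
  After 'push 19': [-3, -3, 19]
  After 'pick 2': [-3, -3, 19, -3]
  After 'pick 0': [-3, -3, 19, -3, -3]
  After 'swap': [-3, -3, 19, -3, -3]
  After 'push -3': [-3, -3, 19, -3, -3, -3]
  After 'push -5': [-3, -3, 19, -3, -3, -3, -5]
  After 'push -4': [-3, -3, 19, -3, -3, -3, -5, -4]
Program B final stack: [-3, -3, 19, -3, -3, -3, -5, -4]
Same: yes

Answer: yes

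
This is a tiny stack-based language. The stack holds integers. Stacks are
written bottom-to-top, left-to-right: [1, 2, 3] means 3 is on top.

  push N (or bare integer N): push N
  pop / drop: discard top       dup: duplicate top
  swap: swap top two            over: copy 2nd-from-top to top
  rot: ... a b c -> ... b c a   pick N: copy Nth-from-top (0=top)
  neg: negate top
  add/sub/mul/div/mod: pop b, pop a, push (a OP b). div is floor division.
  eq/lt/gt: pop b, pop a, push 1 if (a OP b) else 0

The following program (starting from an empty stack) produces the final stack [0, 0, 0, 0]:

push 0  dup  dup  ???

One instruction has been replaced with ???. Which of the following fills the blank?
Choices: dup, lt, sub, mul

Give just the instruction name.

Answer: dup

Derivation:
Stack before ???: [0, 0, 0]
Stack after ???:  [0, 0, 0, 0]
Checking each choice:
  dup: MATCH
  lt: produces [0, 0]
  sub: produces [0, 0]
  mul: produces [0, 0]


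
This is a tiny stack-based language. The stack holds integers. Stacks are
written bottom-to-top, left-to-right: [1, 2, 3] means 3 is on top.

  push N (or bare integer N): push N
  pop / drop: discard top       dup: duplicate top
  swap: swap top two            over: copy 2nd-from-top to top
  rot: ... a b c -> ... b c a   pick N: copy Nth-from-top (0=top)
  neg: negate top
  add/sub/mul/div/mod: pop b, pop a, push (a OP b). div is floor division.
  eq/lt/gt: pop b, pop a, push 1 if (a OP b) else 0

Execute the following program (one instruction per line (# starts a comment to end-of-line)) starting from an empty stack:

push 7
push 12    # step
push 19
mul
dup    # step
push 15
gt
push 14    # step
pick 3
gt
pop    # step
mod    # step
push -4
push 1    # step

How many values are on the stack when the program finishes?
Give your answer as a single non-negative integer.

Answer: 4

Derivation:
After 'push 7': stack = [7] (depth 1)
After 'push 12': stack = [7, 12] (depth 2)
After 'push 19': stack = [7, 12, 19] (depth 3)
After 'mul': stack = [7, 228] (depth 2)
After 'dup': stack = [7, 228, 228] (depth 3)
After 'push 15': stack = [7, 228, 228, 15] (depth 4)
After 'gt': stack = [7, 228, 1] (depth 3)
After 'push 14': stack = [7, 228, 1, 14] (depth 4)
After 'pick 3': stack = [7, 228, 1, 14, 7] (depth 5)
After 'gt': stack = [7, 228, 1, 1] (depth 4)
After 'pop': stack = [7, 228, 1] (depth 3)
After 'mod': stack = [7, 0] (depth 2)
After 'push -4': stack = [7, 0, -4] (depth 3)
After 'push 1': stack = [7, 0, -4, 1] (depth 4)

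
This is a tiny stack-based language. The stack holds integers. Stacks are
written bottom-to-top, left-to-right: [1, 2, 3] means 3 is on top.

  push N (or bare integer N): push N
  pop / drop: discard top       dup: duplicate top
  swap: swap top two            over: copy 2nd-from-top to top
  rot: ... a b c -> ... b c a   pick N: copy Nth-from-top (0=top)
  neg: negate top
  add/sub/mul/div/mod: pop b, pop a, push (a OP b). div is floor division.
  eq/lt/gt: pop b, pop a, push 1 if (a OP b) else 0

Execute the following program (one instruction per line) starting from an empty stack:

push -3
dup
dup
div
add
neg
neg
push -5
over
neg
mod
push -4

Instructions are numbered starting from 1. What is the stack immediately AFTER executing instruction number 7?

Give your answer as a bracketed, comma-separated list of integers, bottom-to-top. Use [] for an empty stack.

Answer: [-2]

Derivation:
Step 1 ('push -3'): [-3]
Step 2 ('dup'): [-3, -3]
Step 3 ('dup'): [-3, -3, -3]
Step 4 ('div'): [-3, 1]
Step 5 ('add'): [-2]
Step 6 ('neg'): [2]
Step 7 ('neg'): [-2]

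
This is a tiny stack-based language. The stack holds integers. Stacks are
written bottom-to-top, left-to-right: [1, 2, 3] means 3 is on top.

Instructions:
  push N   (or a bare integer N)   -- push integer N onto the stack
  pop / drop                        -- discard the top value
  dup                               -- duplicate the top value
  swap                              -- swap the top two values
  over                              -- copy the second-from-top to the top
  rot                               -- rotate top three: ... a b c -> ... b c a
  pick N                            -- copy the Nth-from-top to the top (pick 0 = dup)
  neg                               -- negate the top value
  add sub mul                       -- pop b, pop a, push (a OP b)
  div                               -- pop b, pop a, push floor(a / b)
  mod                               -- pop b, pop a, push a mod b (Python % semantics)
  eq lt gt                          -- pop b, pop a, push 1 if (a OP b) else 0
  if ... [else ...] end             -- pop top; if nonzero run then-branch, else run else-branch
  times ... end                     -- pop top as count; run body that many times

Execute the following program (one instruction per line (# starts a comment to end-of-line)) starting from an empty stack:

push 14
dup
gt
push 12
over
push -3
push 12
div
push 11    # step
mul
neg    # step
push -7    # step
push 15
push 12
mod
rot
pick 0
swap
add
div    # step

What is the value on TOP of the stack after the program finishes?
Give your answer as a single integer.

Answer: 0

Derivation:
After 'push 14': [14]
After 'dup': [14, 14]
After 'gt': [0]
After 'push 12': [0, 12]
After 'over': [0, 12, 0]
After 'push -3': [0, 12, 0, -3]
After 'push 12': [0, 12, 0, -3, 12]
After 'div': [0, 12, 0, -1]
After 'push 11': [0, 12, 0, -1, 11]
After 'mul': [0, 12, 0, -11]
After 'neg': [0, 12, 0, 11]
After 'push -7': [0, 12, 0, 11, -7]
After 'push 15': [0, 12, 0, 11, -7, 15]
After 'push 12': [0, 12, 0, 11, -7, 15, 12]
After 'mod': [0, 12, 0, 11, -7, 3]
After 'rot': [0, 12, 0, -7, 3, 11]
After 'pick 0': [0, 12, 0, -7, 3, 11, 11]
After 'swap': [0, 12, 0, -7, 3, 11, 11]
After 'add': [0, 12, 0, -7, 3, 22]
After 'div': [0, 12, 0, -7, 0]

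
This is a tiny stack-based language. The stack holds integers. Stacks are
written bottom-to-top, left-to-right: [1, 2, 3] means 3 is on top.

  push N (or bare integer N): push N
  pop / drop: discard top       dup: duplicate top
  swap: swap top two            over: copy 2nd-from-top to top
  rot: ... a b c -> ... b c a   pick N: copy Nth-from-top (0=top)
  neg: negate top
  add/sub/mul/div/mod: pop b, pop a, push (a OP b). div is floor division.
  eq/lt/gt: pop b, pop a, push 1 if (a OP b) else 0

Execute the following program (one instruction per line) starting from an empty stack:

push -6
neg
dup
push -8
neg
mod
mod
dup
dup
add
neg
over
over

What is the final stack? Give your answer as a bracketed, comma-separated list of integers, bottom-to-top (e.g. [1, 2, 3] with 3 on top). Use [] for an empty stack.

After 'push -6': [-6]
After 'neg': [6]
After 'dup': [6, 6]
After 'push -8': [6, 6, -8]
After 'neg': [6, 6, 8]
After 'mod': [6, 6]
After 'mod': [0]
After 'dup': [0, 0]
After 'dup': [0, 0, 0]
After 'add': [0, 0]
After 'neg': [0, 0]
After 'over': [0, 0, 0]
After 'over': [0, 0, 0, 0]

Answer: [0, 0, 0, 0]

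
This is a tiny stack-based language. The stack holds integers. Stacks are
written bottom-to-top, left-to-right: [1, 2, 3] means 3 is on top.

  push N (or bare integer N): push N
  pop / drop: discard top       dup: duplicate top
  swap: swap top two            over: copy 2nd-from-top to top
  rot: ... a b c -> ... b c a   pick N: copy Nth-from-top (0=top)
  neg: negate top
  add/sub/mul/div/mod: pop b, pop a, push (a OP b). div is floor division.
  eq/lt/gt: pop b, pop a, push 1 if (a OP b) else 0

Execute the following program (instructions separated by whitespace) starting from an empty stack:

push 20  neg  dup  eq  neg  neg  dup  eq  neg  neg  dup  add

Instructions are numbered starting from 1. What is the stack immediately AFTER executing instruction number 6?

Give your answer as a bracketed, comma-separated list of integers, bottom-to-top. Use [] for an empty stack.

Step 1 ('push 20'): [20]
Step 2 ('neg'): [-20]
Step 3 ('dup'): [-20, -20]
Step 4 ('eq'): [1]
Step 5 ('neg'): [-1]
Step 6 ('neg'): [1]

Answer: [1]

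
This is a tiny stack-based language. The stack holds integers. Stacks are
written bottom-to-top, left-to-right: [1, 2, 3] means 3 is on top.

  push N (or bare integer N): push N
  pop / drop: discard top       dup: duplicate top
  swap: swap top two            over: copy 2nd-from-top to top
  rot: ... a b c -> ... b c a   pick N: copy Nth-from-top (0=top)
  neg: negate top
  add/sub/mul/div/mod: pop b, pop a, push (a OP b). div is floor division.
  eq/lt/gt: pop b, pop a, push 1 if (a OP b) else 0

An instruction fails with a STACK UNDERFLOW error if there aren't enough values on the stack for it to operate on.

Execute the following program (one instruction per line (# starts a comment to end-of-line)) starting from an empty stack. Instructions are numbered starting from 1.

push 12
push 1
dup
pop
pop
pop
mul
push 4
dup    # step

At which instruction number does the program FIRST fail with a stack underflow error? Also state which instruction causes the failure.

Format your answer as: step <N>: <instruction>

Step 1 ('push 12'): stack = [12], depth = 1
Step 2 ('push 1'): stack = [12, 1], depth = 2
Step 3 ('dup'): stack = [12, 1, 1], depth = 3
Step 4 ('pop'): stack = [12, 1], depth = 2
Step 5 ('pop'): stack = [12], depth = 1
Step 6 ('pop'): stack = [], depth = 0
Step 7 ('mul'): needs 2 value(s) but depth is 0 — STACK UNDERFLOW

Answer: step 7: mul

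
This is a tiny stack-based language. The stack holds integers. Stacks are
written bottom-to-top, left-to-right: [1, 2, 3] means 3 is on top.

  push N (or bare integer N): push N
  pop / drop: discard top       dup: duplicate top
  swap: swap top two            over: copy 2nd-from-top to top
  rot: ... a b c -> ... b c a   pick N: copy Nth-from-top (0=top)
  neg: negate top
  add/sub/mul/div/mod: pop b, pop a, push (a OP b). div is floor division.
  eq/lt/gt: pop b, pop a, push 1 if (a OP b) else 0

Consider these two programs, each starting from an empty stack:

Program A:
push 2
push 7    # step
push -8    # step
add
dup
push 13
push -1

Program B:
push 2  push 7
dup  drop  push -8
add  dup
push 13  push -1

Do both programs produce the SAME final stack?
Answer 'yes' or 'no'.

Program A trace:
  After 'push 2': [2]
  After 'push 7': [2, 7]
  After 'push -8': [2, 7, -8]
  After 'add': [2, -1]
  After 'dup': [2, -1, -1]
  After 'push 13': [2, -1, -1, 13]
  After 'push -1': [2, -1, -1, 13, -1]
Program A final stack: [2, -1, -1, 13, -1]

Program B trace:
  After 'push 2': [2]
  After 'push 7': [2, 7]
  After 'dup': [2, 7, 7]
  After 'drop': [2, 7]
  After 'push -8': [2, 7, -8]
  After 'add': [2, -1]
  After 'dup': [2, -1, -1]
  After 'push 13': [2, -1, -1, 13]
  After 'push -1': [2, -1, -1, 13, -1]
Program B final stack: [2, -1, -1, 13, -1]
Same: yes

Answer: yes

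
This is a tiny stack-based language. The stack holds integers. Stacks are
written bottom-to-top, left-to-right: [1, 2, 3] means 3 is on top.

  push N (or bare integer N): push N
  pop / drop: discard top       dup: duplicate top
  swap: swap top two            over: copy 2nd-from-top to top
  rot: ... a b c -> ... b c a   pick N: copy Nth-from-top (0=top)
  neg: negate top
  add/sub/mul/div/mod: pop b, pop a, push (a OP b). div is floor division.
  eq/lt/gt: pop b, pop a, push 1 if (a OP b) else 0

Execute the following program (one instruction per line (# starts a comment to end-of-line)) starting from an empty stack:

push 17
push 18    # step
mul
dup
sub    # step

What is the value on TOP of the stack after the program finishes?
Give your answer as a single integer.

After 'push 17': [17]
After 'push 18': [17, 18]
After 'mul': [306]
After 'dup': [306, 306]
After 'sub': [0]

Answer: 0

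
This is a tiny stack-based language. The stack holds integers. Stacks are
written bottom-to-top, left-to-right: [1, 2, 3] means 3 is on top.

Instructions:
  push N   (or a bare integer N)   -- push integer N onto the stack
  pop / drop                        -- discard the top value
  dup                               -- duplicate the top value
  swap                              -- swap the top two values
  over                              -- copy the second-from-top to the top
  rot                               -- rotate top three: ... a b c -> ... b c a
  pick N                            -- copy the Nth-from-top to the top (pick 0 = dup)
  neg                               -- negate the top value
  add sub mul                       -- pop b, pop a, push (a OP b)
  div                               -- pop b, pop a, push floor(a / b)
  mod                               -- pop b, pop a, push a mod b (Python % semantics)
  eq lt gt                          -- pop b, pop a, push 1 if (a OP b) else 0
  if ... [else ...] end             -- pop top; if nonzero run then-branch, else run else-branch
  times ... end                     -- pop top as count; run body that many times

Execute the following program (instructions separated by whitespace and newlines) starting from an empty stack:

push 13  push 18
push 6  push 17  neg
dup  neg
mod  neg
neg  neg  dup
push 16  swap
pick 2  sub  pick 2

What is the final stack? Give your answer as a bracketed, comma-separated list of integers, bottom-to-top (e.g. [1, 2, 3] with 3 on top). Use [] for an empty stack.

After 'push 13': [13]
After 'push 18': [13, 18]
After 'push 6': [13, 18, 6]
After 'push 17': [13, 18, 6, 17]
After 'neg': [13, 18, 6, -17]
After 'dup': [13, 18, 6, -17, -17]
After 'neg': [13, 18, 6, -17, 17]
After 'mod': [13, 18, 6, 0]
After 'neg': [13, 18, 6, 0]
After 'neg': [13, 18, 6, 0]
After 'neg': [13, 18, 6, 0]
After 'dup': [13, 18, 6, 0, 0]
After 'push 16': [13, 18, 6, 0, 0, 16]
After 'swap': [13, 18, 6, 0, 16, 0]
After 'pick 2': [13, 18, 6, 0, 16, 0, 0]
After 'sub': [13, 18, 6, 0, 16, 0]
After 'pick 2': [13, 18, 6, 0, 16, 0, 0]

Answer: [13, 18, 6, 0, 16, 0, 0]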